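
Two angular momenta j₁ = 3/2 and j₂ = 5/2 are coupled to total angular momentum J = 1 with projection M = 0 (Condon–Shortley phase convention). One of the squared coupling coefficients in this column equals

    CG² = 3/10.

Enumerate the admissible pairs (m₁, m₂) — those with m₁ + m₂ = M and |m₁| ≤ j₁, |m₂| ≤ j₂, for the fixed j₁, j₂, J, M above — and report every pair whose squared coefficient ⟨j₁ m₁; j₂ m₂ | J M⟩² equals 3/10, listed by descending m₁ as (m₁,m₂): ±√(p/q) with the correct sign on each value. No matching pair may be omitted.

Admissible pairs with m₁+m₂ = M = 0: (-3/2,3/2), (-1/2,1/2), (1/2,-1/2), (3/2,-3/2)
  (m₁,m₂)=(3/2,-3/2): CG² = 1/5, CG = +√(1/5)
  (m₁,m₂)=(1/2,-1/2): CG² = 3/10, CG = −√(3/10)   ← matches the target
  (m₁,m₂)=(-1/2,1/2): CG² = 3/10, CG = +√(3/10)   ← matches the target
  (m₁,m₂)=(-3/2,3/2): CG² = 1/5, CG = −√(1/5)
Pairs with CG² = 3/10: (1/2,-1/2): −√(3/10); (-1/2,1/2): +√(3/10)

(1/2,-1/2): −√(3/10); (-1/2,1/2): +√(3/10)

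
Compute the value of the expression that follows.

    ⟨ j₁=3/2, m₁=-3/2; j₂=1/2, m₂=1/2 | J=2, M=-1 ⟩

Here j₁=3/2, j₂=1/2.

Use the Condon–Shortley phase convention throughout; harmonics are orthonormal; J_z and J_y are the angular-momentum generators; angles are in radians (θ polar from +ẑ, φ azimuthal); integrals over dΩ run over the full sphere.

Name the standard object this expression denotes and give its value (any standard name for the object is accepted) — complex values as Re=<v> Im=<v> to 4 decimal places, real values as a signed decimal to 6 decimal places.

Clebsch–Gordan coefficient, +√(1/4) ≈ +0.500000

This is a Clebsch–Gordan (vector-coupling) coefficient.
triangle: 0!·3!·1!/5! = 6/120
(j±m)!: 0!·3!·1!·0!·1!·3! = 36
prefactor² = (2J+1)·Δ·N² = 9
  k=0: +1/(0!·0!·3!·1!·0!·0!) = 1/6
Σ = 1/6  ⇒  CG² = 9·(1/6)² = 1/4
CG = +√(1/4) = +0.500000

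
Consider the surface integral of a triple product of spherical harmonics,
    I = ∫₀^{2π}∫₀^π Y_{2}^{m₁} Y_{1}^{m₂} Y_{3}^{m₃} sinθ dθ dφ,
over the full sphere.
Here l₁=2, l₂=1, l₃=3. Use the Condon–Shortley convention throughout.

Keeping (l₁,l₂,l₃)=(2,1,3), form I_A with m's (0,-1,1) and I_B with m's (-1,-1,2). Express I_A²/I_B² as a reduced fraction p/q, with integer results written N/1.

3/5

l's match ⇒ only the (l;m) 3-j factors differ between A and B.
A: triangle coeff Δ(2,1,3) = 1/105; Σ_t [0,0]: t=0:+1/8 = 1/8; (3j)²=2/35 [(2 1 3; 0 -1 1)], sign=+1
B: triangle coeff Δ(2,1,3) = 1/105; Σ_t [0,0]: t=0:+1/12 = 1/12; (3j)²=2/21 [(2 1 3; -1 -1 2)], sign=-1
I_A²/I_B² = (2/35)/(2/21) = 3/5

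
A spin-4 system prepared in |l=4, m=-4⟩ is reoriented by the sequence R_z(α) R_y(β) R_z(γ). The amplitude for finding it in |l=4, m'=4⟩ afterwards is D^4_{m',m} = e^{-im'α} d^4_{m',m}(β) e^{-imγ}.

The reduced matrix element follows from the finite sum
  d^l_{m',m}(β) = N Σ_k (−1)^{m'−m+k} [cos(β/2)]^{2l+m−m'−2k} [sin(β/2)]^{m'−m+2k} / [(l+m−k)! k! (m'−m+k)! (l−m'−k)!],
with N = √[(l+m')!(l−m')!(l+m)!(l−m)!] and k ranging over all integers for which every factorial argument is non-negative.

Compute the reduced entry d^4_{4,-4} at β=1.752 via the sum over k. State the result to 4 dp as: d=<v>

d^4_{4,-4}(β=1.7520) via the finite sum:
With c≡cos(β/2)=0.640229 and s≡sin(β/2)=0.768184, N=[40320·1·1·40320]^{1/2}=40320.000000
k∈{0} keeps every argument non-negative
  k=0: (−1)^8·40320.0000/(40320)·0.6402^0·0.7682^8 = +0.121261
d^4_{4,-4}(1.7520) = +0.121261

d=0.1213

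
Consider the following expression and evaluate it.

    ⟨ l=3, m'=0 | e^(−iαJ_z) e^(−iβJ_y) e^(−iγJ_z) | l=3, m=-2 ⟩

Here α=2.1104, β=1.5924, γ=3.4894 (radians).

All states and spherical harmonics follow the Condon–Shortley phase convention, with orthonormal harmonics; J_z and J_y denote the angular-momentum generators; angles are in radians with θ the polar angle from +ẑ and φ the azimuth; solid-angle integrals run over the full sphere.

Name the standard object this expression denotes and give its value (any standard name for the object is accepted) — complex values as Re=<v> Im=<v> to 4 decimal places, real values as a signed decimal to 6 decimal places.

Wigner D-matrix element, Re=-0.0227 Im=-0.0189

This is a Wigner D-matrix element — the rotation-matrix element ⟨l m'| R(α,β,γ) |l m⟩ in the angular-momentum basis.
First d^3_{0,-2}(β=1.5924), then the phase factors e^{-i(0)α} and e^{-i(-2)γ}:
With c≡cos(β/2)=0.699428 and s≡sin(β/2)=0.714703, N=[6·6·1·120]^{1/2}=65.726707
Admissible k: 0..1 (factorial args all ≥0)
  k=0: (−1)^2·65.7267/(12)·0.6994^4·0.7147^2 = +0.669551
  k=1: (−1)^3·65.7267/(12)·0.6994^2·0.7147^4 = -0.699117
d^3_{0,-2}(1.5924) = +0.669551 -0.699117 = -0.029566
Attach z-rotation phases: D = e^{-i(0)(2.1104)}·(-0.029566)·e^{-i(-2)(3.4894)} = -0.022697-0.018948i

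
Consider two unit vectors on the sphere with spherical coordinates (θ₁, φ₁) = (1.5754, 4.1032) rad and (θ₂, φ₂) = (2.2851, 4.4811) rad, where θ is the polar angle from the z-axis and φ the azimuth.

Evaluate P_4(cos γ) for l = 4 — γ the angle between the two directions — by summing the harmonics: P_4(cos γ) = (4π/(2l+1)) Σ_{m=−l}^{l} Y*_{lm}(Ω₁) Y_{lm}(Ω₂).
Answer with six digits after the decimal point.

Expand P_4 via completeness: Σ_{m} conj(Y_{4,m}) at Ω₁ times Y_{4,m} at Ω₂ —
  term(m=-4) = +0.003775-0.063703i   from Y*(Ω₁)=-0.337071-0.286709i, Y(Ω₂)=+0.086773+0.115183i
  term(m=-3) = +0.000863-0.001846i   from Y*(Ω₁)=-0.005573+0.001463i, Y(Ω₂)=-0.226168+0.271883i
  term(m=-2) = -0.093148+0.087791i   from Y*(Ω₁)=+0.115447-0.313910i, Y(Ω₂)=-0.342476-0.170780i
  term(m=-1) = -0.000006+0.000002i   from Y*(Ω₁)=-0.003738-0.005358i, Y(Ω₂)=+0.000215-0.000915i
  term(m=+0) = -0.115078+0.000000i   from Y*(Ω₁)=+0.317289-0.000000i, Y(Ω₂)=-0.362692+0.000000i
  term(m=+1) = -0.000006-0.000002i   from Y*(Ω₁)=+0.003738-0.005358i, Y(Ω₂)=-0.000215-0.000915i
  term(m=+2) = -0.093148-0.087791i   from Y*(Ω₁)=+0.115447+0.313910i, Y(Ω₂)=-0.342476+0.170780i
  term(m=+3) = +0.000863+0.001846i   from Y*(Ω₁)=+0.005573+0.001463i, Y(Ω₂)=+0.226168+0.271883i
  term(m=+4) = +0.003775+0.063703i   from Y*(Ω₁)=-0.337071+0.286709i, Y(Ω₂)=+0.086773-0.115183i
Σ over m = -0.292109+0.000000i; ×(4π/9) → -0.407861+0.000000i. Real part: -0.407861

-0.407861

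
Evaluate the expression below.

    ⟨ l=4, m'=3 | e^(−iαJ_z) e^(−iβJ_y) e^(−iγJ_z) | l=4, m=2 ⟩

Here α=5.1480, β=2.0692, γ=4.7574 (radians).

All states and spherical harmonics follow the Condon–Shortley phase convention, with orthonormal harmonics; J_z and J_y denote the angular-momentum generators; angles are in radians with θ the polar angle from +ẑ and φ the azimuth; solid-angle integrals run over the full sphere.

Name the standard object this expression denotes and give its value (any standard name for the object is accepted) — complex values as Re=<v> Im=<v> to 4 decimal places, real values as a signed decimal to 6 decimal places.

This is a Wigner D-matrix element — the rotation-matrix element ⟨l m'| R(α,β,γ) |l m⟩ in the angular-momentum basis.
D^4_{3,2}(5.1480,2.0692,4.7574) = e^{-i·3·5.1480}·d^4_{3,2}(2.0692)·e^{-i·2·4.7574}. Compute d first:
Half-angle: c=0.510870, s=0.859658. N=√(5040·1·720·2)=2693.993318
Admissible k: 0..1 (factorial args all ≥0)
  k=0: (−1)^1·2693.9933/(720)·0.5109^7·0.8597^1 = -0.029212
  k=1: (−1)^2·2693.9933/(240)·0.5109^5·0.8597^3 = +0.248150
d^4_{3,2}(2.0692) = -0.029212 +0.248150 = +0.218938
Phases: e^{-i·(3)·5.1480}=-0.965364-0.260909i, e^{-i·(2)·4.7574}=-0.995951+0.089900i ⇒ D=+0.215634+0.037891i

Wigner D-matrix element, Re=0.2156 Im=0.0379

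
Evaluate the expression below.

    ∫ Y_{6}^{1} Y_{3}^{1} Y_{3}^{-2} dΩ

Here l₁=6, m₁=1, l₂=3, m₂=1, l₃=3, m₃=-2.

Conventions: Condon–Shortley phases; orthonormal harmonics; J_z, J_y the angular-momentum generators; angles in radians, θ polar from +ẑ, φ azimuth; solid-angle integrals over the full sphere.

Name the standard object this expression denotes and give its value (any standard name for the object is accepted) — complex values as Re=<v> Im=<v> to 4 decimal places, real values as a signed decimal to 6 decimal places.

This is a Gaunt coefficient — the integral of a triple product of spherical harmonics over the sphere.
m-sum 0 ✓  L=12 even ✓  3≤3≤9 ✓
Π(2lᵢ+1) = 13×7×7 = 637
triangle coeff Δ(6,3,3) = 1/12012
Σ_t [3,3]: t=3:−1/1296 = -1/1296
(3j)²=100/3003 [(6 3 3; 0 0 0)], sign=+1
Σ_t [4,4]: t=4:+1/5760 = 1/5760
(3j)²=5/572 [(6 3 3; 1 1 -2)], sign=-1
⇒ 4πI² = 875/4719
I = (-1)√(875/4719/(4π)) = -0.12147142

Gaunt coefficient, -0.121471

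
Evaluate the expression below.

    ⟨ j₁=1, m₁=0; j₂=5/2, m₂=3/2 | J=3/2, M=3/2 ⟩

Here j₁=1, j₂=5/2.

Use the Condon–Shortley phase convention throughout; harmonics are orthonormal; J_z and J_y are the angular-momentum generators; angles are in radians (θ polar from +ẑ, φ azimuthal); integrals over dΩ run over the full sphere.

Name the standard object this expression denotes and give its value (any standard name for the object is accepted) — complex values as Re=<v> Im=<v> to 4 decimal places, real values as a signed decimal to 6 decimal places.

This is a Clebsch–Gordan (vector-coupling) coefficient.
j₁+j₂−J=2  J+j₁−j₂=0  J−j₁+j₂=3  j₁+j₂+J+1=6
(j₁±m₁, j₂±m₂, J±M) = (1,1,4,1,3,0)
P² = 48/5
sum k=1..1:
  [1] −1/6 = -1/6
S = -1/6
C² = P²·S² = 4/15 ; C = -0.516398

Clebsch–Gordan coefficient, −√(4/15) ≈ -0.516398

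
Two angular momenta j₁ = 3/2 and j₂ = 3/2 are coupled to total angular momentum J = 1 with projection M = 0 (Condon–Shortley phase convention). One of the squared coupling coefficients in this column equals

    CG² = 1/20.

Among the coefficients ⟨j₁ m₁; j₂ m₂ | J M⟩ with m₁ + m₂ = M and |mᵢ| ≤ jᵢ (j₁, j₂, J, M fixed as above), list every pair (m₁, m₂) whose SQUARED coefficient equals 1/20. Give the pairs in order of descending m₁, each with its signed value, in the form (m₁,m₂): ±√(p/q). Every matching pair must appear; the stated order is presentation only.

Admissible pairs with m₁+m₂ = M = 0: (-3/2,3/2), (-1/2,1/2), (1/2,-1/2), (3/2,-3/2)
  (m₁,m₂)=(3/2,-3/2): CG² = 9/20, CG = +√(9/20)
  (m₁,m₂)=(1/2,-1/2): CG² = 1/20, CG = −√(1/20)   ← matches the target
  (m₁,m₂)=(-1/2,1/2): CG² = 1/20, CG = −√(1/20)   ← matches the target
  (m₁,m₂)=(-3/2,3/2): CG² = 9/20, CG = +√(9/20)
Pairs with CG² = 1/20: (1/2,-1/2): −√(1/20); (-1/2,1/2): −√(1/20)

(1/2,-1/2): −√(1/20); (-1/2,1/2): −√(1/20)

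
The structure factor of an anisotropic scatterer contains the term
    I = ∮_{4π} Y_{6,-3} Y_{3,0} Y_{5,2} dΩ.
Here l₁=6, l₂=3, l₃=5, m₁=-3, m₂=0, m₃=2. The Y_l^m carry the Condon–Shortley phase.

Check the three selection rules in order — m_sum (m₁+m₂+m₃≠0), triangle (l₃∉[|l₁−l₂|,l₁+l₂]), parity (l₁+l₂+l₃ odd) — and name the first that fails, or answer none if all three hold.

Σmᵢ = -1  ✗
l₃∈[|l₁−l₂|,l₁+l₂]=[3,9], have l₃=5
Σlᵢ = 14 ⇒ even

m_sum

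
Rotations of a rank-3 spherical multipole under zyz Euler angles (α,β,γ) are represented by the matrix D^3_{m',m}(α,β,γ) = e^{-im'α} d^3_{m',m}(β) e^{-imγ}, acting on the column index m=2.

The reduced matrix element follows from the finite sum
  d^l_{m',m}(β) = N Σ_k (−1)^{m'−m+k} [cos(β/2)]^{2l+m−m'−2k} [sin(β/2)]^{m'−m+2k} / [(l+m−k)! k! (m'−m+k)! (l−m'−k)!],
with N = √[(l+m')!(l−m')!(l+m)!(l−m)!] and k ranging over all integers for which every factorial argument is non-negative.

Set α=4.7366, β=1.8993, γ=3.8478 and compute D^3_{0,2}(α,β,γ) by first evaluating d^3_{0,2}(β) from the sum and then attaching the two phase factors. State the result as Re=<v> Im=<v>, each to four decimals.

D^3_{0,2}(4.7366,1.8993,3.8478) = e^{-i·0·4.7366}·d^3_{0,2}(1.8993)·e^{-i·2·3.8478}. Compute d first:
c=cos(1.899300/2)=0.581968, s=sin(1.899300/2)=0.813212; N=√[6·6·120·1]=65.726707
The bounds max(0,m−m')=2 and min(l+m,l−m')=3 give 2 terms
  k=2: (−1)^0·65.7267/(12)·0.5820^4·0.8132^2 = +0.415493
  k=3: (−1)^1·65.7267/(12)·0.5820^2·0.8132^4 = -0.811285
d^3_{0,2}(1.8993) = +0.415493 -0.811285 = -0.395792
Phases: e^{-i·(0)·4.7366}=+1.000000+0.000000i, e^{-i·(2)·3.8478}=+0.157720-0.987484i ⇒ D=-0.062424+0.390838i

Re=-0.0624 Im=0.3908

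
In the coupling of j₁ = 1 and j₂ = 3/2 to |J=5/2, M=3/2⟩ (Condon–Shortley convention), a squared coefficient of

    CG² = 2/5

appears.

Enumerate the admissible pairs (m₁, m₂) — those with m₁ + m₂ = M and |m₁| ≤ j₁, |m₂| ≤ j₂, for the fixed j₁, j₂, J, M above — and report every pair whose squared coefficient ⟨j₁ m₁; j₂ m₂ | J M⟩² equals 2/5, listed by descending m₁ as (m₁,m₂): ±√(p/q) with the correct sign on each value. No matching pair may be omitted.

Admissible pairs with m₁+m₂ = M = 3/2: (0,3/2), (1,1/2)
  (m₁,m₂)=(1,1/2): CG² = 3/5, CG = +√(3/5)
  (m₁,m₂)=(0,3/2): CG² = 2/5, CG = +√(2/5)   ← matches the target
Pairs with CG² = 2/5: (0,3/2): +√(2/5)

(0,3/2): +√(2/5)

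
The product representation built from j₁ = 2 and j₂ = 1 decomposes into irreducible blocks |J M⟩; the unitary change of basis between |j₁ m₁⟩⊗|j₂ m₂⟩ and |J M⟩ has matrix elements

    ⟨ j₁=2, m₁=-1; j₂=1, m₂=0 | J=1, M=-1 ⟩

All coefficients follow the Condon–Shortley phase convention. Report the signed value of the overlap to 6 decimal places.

−√(3/10) ≈ -0.547723

j₁+j₂−J=2  J+j₁−j₂=2  J−j₁+j₂=0  j₁+j₂+J+1=5
(j₁±m₁, j₂±m₂, J±M) = (1,3,1,1,0,2)
P² = 6/5
sum k=1..1:
  [1] −1/2 = -1/2
S = -1/2
C² = P²·S² = 3/10 ; C = -0.547723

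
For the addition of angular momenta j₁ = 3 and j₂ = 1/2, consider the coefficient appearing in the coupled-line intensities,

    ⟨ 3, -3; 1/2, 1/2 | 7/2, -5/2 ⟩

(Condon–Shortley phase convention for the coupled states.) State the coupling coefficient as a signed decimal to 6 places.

triangle: 0!×6!×1!/8! = 720/40320
(j±m)!: 0!×6!×1!×0!×1!×6! = 518400
prefactor² = (2J+1)×Δ×N² = 518400/7
  k=0: +1/(0!×0!×6!×1!×0!×0!) = 1/720
Σ = 1/720  ⇒  CG² = 518400/7×(1/720)² = 1/7
CG = +√(1/7) = +0.377964

+√(1/7) = +0.377964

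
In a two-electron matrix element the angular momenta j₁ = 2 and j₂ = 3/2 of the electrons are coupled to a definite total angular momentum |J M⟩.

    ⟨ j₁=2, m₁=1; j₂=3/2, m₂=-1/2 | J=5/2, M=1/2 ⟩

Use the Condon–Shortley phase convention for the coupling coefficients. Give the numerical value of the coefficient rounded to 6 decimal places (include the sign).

triangle: 1!×3!×2!/7! = 12/5040
(j±m)!: 3!×1!×1!×2!×3!×2! = 144
prefactor² = (2J+1)×Δ×N² = 72/35
  k=0: +1/(0!×1!×1!×1!×2!×1!) = 1/2
  k=1: −1/(1!×0!×0!×0!×3!×2!) = -1/12
Σ = 5/12  ⇒  CG² = 72/35×(5/12)² = 5/14
CG = +√(5/14) = +0.597614

+0.597614  (= +√(5/14))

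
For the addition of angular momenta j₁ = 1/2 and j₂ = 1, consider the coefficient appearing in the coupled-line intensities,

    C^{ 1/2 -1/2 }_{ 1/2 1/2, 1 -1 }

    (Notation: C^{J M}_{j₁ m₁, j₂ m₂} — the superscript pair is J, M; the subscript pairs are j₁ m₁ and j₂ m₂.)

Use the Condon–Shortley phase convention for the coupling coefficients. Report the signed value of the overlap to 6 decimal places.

+0.816497

triangle: 1!*0!*1!/3! = 1/6
(j±m)!: 1!*0!*0!*2!*0!*1! = 2
prefactor² = (2J+1)*Δ*N² = 2/3
  k=0: +1/(0!*1!*0!*0!*0!*1!) = 1
Σ = 1  ⇒  CG² = 2/3*1² = 2/3
CG = +√(2/3) = +0.816497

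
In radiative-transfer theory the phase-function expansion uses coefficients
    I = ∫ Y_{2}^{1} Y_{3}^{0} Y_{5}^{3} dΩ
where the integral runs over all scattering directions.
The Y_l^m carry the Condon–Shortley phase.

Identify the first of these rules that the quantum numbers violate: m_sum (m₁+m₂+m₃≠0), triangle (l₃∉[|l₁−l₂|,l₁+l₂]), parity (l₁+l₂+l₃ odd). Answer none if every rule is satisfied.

m_sum

azimuthal sum: 1 + 0 + 3 = 4  ✗
1 ≤ 5 ≤ 5 (triangle on l)
L = 2 + 3 + 5 = 10 (even)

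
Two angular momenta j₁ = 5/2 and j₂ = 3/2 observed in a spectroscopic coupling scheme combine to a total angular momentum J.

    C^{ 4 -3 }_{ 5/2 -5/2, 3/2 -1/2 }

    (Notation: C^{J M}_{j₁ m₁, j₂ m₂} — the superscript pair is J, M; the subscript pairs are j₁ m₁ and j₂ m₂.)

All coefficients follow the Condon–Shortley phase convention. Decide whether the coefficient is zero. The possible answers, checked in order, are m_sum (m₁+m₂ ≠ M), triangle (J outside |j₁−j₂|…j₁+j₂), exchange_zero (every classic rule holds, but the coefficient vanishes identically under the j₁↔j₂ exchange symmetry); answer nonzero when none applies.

m-sum: m₁+m₂ = -5/2+(-1/2) = -3, M = -3  ✓
triangle: |j₁−j₂| = 1 ≤ J = 4 ≤ j₁+j₂ = 4  ✓
exchange: j₁≠j₂ or m₁≠m₂ — the exchange symmetry imposes no constraint here
value check: CG = +√(3/8) = +0.612372 ≠ 0

nonzero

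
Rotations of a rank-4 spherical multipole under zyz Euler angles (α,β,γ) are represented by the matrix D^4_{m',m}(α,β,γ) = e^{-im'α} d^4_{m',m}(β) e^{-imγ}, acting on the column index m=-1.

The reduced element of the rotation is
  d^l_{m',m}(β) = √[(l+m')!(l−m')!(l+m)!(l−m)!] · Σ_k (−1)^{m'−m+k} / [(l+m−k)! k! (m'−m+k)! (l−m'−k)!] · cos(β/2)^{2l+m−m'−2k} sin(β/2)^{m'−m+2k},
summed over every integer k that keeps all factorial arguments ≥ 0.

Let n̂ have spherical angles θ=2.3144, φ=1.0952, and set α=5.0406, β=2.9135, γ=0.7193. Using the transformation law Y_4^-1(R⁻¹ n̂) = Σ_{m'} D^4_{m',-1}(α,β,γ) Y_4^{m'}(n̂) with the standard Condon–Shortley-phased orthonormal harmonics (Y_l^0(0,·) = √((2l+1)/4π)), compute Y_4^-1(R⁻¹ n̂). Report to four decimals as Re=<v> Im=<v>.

Need the full column D^4_{m',-1} for m'=−4..4 at α=5.0406, β=2.9135, γ=0.7193.
cos(β/2)=0.113799, sin(β/2)=0.993504
d^4_{-4,-1}: single k=3 term ⇒ +0.000140;  D = -0.000062+0.000125i
d^4_{-3,-1}: k∈[2..3] ⇒ +0.000017 -0.002161 = -0.002144;  D = +0.002126+0.000285i
d^4_{-2,-1}: k∈[1..3] ⇒ +0.000001 -0.000397 +0.020173 = +0.019778;  D = -0.003834-0.019402i
d^4_{-1,-1}: k∈[0..3] ⇒ +0.000000 -0.000032 +0.004902 -0.124536 = -0.119667;  D = -0.103653+0.059801i
d^4_{0,-1}: k∈[0..3] ⇒ -0.000001 +0.000502 -0.038276 +0.486229 = +0.448454;  D = +0.337357+0.295468i
d^4_{1,-1}: k∈[0..3] ⇒ +0.000021 -0.004902 +0.186804 -0.949197 = -0.767272;  D = +0.292481-0.709339i
d^4_{2,-1}: k∈[0..2] ⇒ -0.000265 +0.030260 -0.461278 = -0.431282;  D = +0.430430+0.027100i
d^4_{3,-1}: k∈[0..1] ⇒ +0.002161 -0.098848 = -0.096686;  D = +0.025354+0.093303i
d^4_{4,-1}: single k=0 term ⇒ -0.010675;  D = -0.008849+0.005970i
Y_4^{m'}(θ=2.3144,φ=1.0952) and Σ D·Y over m':
  (-0.0001+0.0001i)·(-0.0423+0.1228i)  (+0.0021+0.0003i)·(+0.3344-0.0485i)  (-0.0038-0.0194i)·(-0.2323-0.3257i)  (-0.1037+0.0598i)·(-0.0224+0.0435i)  (+0.3374+0.2955i)·(-0.3594+0.0000i)  (+0.2925-0.7093i)·(+0.0224+0.0435i)  (+0.4304+0.0271i)·(-0.2323+0.3257i)  (+0.0254+0.0933i)·(-0.3344-0.0485i)  (-0.0088+0.0060i)·(-0.0423-0.1228i)
Y_4^-1(R⁻¹ n̂) = -0.200492-0.007175i

Re=-0.2005 Im=-0.0072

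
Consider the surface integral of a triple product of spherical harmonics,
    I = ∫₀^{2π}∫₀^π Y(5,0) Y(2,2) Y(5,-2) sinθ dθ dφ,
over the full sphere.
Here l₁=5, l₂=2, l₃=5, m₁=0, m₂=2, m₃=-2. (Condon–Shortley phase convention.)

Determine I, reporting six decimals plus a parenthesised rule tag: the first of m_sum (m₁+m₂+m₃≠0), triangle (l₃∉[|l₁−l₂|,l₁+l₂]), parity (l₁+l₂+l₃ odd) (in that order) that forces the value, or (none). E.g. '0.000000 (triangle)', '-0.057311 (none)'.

-0.191372 (none)

m-sum 0 ✓  L=12 even ✓  3≤5≤7 ✓
Π(2lᵢ+1) = 11×5×11 = 605
triangle coeff Δ(5,2,5) = 1/38610
Σ_t [0,2]: t=0:+1/2880 t=1:−1/576 t=2:+1/2880 = -1/960
(3j)²=10/429 [(5 2 5; 0 0 0)], sign=+1
Σ_t [2,2]: t=2:+1/2880 = 1/2880
(3j)²=14/429 [(5 2 5; 0 2 -2)], sign=-1
⇒ 4πI² = 700/1521
I = (-1)√(700/1521/(4π)) = -0.19137248
No selection rule forces the value: the integral is nonzero (none).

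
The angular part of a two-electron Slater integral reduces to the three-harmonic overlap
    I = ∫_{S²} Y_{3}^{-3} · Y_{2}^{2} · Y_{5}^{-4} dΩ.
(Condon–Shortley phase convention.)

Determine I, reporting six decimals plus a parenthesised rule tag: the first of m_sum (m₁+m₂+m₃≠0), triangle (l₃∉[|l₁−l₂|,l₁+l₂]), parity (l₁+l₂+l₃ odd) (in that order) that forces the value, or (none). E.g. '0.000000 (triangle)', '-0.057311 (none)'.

m-sum = -3 + 2 − 4 = -5 ≠ 0 ⇒ I = 0

0.000000 (m_sum)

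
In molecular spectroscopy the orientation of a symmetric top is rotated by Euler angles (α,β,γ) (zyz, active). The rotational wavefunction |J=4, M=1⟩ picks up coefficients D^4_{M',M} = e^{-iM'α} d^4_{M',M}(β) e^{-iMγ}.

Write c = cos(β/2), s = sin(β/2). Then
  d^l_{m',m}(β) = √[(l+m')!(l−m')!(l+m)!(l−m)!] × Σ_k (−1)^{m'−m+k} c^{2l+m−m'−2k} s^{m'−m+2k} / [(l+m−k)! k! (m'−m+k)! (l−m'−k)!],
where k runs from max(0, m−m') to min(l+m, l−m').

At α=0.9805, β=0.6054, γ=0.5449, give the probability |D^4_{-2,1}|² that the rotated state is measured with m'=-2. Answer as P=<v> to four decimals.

First d^4_{-2,1}(β=0.6054), then the phase factors e^{-i(-2)α} and e^{-i(1)γ}:
c=cos(0.605400/2)=0.954535, s=sin(0.605400/2)=0.298099; N=√[2·720·120·6]=1018.233765
k∈{3,4,5} keeps every argument non-negative
  k=3: (−1)^0·1018.2338/(72)·0.9545^5·0.2981^3 = +0.296862
  k=4: (−1)^1·1018.2338/(48)·0.9545^3·0.2981^5 = -0.043429
  k=5: (−1)^2·1018.2338/(240)·0.9545^1·0.2981^7 = +0.000847
d^4_{-2,1}(0.6054) = +0.296862 -0.043429 +0.000847 = +0.254280
|D^4_{-2,1}|² = |d^4_{-2,1}(β)|² = (+0.254280)² = 0.064658 (the z-rotation phases have unit modulus)

P=0.0647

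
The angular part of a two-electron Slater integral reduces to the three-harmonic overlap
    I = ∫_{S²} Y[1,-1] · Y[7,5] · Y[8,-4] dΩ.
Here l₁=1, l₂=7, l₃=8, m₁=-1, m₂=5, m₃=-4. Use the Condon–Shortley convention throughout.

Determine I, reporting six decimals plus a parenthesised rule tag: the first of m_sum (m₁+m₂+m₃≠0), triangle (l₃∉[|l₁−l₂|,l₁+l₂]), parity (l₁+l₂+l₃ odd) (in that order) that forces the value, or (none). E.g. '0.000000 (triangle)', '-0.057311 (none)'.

0.074948 (none)

m-sum 0 ✓  L=16 even ✓  6≤8≤8 ✓
Π(2lᵢ+1) = 3×15×17 = 765
triangle coeff Δ(1,7,8) = 1/2040
Σ_t [0,0]: t=0:+1/25401600 = 1/25401600
(3j)²=8/255 [(1 7 8; 0 0 0)], sign=+1
Σ_t [0,0]: t=0:+1/1916006400 = 1/1916006400
(3j)²=1/340 [(1 7 8; -1 5 -4)], sign=+1
⇒ 4πI² = 6/85
I = (+1)√(6/85/(4π)) = 0.07494820
No selection rule forces the value: the integral is nonzero (none).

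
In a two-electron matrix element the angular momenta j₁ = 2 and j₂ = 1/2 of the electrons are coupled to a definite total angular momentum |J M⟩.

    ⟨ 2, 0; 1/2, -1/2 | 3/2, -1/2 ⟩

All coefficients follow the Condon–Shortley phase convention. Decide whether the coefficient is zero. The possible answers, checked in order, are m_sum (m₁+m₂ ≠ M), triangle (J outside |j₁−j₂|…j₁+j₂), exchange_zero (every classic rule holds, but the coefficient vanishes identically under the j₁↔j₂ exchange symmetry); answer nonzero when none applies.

m-sum: m₁+m₂ = 0+(-1/2) = -1/2, M = -1/2  ✓
triangle: |j₁−j₂| = 3/2 ≤ J = 3/2 ≤ j₁+j₂ = 5/2  ✓
exchange: j₁≠j₂ or m₁≠m₂ — the exchange symmetry imposes no constraint here
value check: CG = +√(2/5) = +0.632456 ≠ 0

nonzero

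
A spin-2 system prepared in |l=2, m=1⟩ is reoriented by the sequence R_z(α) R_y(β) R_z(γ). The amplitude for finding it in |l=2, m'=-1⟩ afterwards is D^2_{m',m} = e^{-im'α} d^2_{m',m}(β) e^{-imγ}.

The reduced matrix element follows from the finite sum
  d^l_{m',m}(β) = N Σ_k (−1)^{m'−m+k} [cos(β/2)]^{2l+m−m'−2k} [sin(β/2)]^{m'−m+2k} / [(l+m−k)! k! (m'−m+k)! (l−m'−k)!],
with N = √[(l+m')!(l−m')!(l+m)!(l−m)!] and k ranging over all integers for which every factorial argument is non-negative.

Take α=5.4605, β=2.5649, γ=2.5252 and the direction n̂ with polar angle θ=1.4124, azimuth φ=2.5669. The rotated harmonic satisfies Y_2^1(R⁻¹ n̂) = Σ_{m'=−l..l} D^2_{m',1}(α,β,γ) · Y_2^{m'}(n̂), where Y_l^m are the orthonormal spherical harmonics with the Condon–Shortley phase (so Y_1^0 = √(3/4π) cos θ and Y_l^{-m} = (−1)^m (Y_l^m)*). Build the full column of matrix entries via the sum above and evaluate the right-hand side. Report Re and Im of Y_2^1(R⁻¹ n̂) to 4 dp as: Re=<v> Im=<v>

Re=-0.3663 Im=-0.1094

Need the full column D^2_{m',1} for m'=−2..2 at α=5.4605, β=2.5649, γ=2.5252.
cos(β/2)=0.284367, sin(β/2)=0.958715
d^2_{-2,1}: single k=3 term ⇒ +0.501163;  D = -0.258447+0.429382i
d^2_{-1,1}: k∈[2..3] ⇒ +0.222977 -0.844810 = -0.621833;  D = +0.608648-0.127372i
d^2_{0,1}: k∈[1..2] ⇒ +0.054001 -0.613796 = -0.559795;  D = +0.456776+0.323615i
d^2_{1,1}: k∈[0..1] ⇒ +0.006539 -0.222977 = -0.216438;  D = +0.028426+0.214563i
d^2_{2,1}: single k=0 term ⇒ -0.044092;  D = -0.028099+0.033979i
Y_2^{m'}(θ=1.4124,φ=2.5669) and Σ D·Y over m':
  (-0.2584+0.4294i)·(+0.1541+0.3437i)  (+0.6086-0.1274i)·(-0.1010-0.0654i)  (+0.4568+0.3236i)·(-0.2919+0.0000i)  (+0.0284+0.2146i)·(+0.1010-0.0654i)  (-0.0281+0.0340i)·(+0.1541-0.3437i)
Y_2^1(R⁻¹ n̂) = -0.366264-0.109363i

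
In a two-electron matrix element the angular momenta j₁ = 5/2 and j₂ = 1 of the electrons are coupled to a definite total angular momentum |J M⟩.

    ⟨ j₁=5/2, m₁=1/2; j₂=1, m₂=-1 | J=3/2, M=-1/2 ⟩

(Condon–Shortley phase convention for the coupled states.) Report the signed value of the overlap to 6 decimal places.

triangle: 2!×3!×0!/6! = 12/720
(j±m)!: 3!×2!×0!×2!×1!×2! = 48
prefactor² = (2J+1)×Δ×N² = 16/5
  k=0: +1/(0!×2!×2!×0!×1!×0!) = 1/4
Σ = 1/4  ⇒  CG² = 16/5×(1/4)² = 1/5
CG = +√(1/5) = +0.447214

+0.447214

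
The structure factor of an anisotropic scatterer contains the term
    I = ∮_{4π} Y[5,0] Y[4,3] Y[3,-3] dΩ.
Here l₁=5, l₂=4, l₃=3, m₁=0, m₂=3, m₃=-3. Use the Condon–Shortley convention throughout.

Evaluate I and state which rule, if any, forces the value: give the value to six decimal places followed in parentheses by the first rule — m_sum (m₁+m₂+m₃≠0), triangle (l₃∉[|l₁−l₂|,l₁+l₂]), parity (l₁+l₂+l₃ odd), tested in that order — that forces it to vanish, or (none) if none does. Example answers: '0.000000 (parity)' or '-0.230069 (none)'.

Checks pass: Σm=0; 12 even; l₃=3∈[1,9].
(2·5+1)(2·4+1)(2·3+1) = 693
Δ: 6! 4! 2! / 13! → 1/180180
sum: t=2:+1/576 t=3:−1/144 t=4:+1/576 = -1/288
3j²(5 4 3; 0 0 0) = Δ·Π!·Σ² = 20/1001  (sign +1)
sum: t=5:−1/5760 = -1/5760
3j²(5 4 3; 0 3 -3) = Δ·Π!·Σ² = 5/572  (sign -1)
combine: 4πI² = 693·20/1001·5/572 = 225/1859
take √, sign -1: I = -0.09814013
No selection rule forces the value: the integral is nonzero (none).

-0.098140 (none)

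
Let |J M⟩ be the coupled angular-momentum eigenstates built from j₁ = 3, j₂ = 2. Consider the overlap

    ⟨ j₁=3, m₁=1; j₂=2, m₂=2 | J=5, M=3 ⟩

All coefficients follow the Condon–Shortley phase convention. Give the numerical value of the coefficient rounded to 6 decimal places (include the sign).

+√(1/3) = +0.577350

√[11·0!6!4!/11! · 4!2!4!0!8!2!] = √(442368)
  +(−1)^0/∏(0,0,2,4,4,0)! = 1/1152  (running 1/1152)
⟨..|..⟩ = √(442368)·(1/1152) = +0.577350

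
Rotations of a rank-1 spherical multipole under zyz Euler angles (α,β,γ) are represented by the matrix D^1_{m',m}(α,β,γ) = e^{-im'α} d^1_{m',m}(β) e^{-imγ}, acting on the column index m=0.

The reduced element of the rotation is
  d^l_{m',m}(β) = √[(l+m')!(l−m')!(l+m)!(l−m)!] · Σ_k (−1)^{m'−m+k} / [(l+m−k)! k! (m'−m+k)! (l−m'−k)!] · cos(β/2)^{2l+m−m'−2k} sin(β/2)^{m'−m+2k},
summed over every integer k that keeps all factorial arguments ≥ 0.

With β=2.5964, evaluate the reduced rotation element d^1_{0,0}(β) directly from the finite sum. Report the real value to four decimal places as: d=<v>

d=-0.8550

d^1_{0,0}(β=2.5964) via the finite sum:
c=cos(2.596400/2)=0.269233, s=sin(2.596400/2)=0.963075; N=√[1·1·1·1]=1.000000
Admissible k: 0..1 (factorial args all ≥0)
  k=0: (−1)^0·1.0000/(1)·0.2692^2·0.9631^0 = +0.072486
  k=1: (−1)^1·1.0000/(1)·0.2692^0·0.9631^2 = -0.927514
d^1_{0,0}(2.5964) = +0.072486 -0.927514 = -0.855027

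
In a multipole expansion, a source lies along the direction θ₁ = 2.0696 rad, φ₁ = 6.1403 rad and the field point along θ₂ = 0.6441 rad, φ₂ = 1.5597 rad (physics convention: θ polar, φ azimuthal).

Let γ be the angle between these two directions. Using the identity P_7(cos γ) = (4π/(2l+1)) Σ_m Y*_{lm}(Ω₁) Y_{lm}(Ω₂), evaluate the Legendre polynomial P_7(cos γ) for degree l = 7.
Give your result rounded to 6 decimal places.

-0.115057

Expand P_7 via completeness: Σ_{m} conj(Y_{7,m}) at Ω₁ times Y_{7,m} at Ω₂ —
  [-7]  conj(Y_{7,-7})(Ω₁) = +0.108770-0.169472i ; Y_{7,-7}(Ω₂) = -0.001092+0.014034i ; Δ = +0.002260+0.001712i
  [-6]  conj(Y_{7,-6})(Ω₁) = -0.268631+0.310339i ; Y_{7,-6}(Ω₂) = -0.069982-0.004666i ; Δ = +0.020247-0.020465i
  [-5]  conj(Y_{7,-5})(Ω₁) = +0.285900-0.247948i ; Y_{7,-5}(Ω₂) = +0.011616-0.209156i ; Δ = -0.048539-0.062678i
  [-4]  conj(Y_{7,-4})(Ω₁) = +0.004397-0.002828i ; Y_{7,-4}(Ω₂) = +0.404921+0.017984i ; Δ = +0.001831-0.001066i
  [-3]  conj(Y_{7,-3})(Ω₁) = -0.314465+0.143709i ; Y_{7,-3}(Ω₂) = -0.015360+0.461232i ; Δ = -0.061453-0.147249i
  [-2]  conj(Y_{7,-2})(Ω₁) = +0.148630-0.043669i ; Y_{7,-2}(Ω₂) = -0.141204-0.003134i ; Δ = -0.021124+0.005700i
  [-1]  conj(Y_{7,-1})(Ω₁) = +0.283837-0.040834i ; Y_{7,-1}(Ω₂) = -0.003791+0.341666i ; Δ = +0.012876+0.097132i
  [+0]  conj(Y_{7,0})(Ω₁) = -0.193870-0.000000i ; Y_{7,0}(Ω₂) = -0.260301+0.000000i ; Δ = +0.050465+0.000000i
  [+1]  conj(Y_{7,1})(Ω₁) = -0.283837-0.040834i ; Y_{7,1}(Ω₂) = +0.003791+0.341666i ; Δ = +0.012876-0.097132i
  [+2]  conj(Y_{7,2})(Ω₁) = +0.148630+0.043669i ; Y_{7,2}(Ω₂) = -0.141204+0.003134i ; Δ = -0.021124-0.005700i
  [+3]  conj(Y_{7,3})(Ω₁) = +0.314465+0.143709i ; Y_{7,3}(Ω₂) = +0.015360+0.461232i ; Δ = -0.061453+0.147249i
  [+4]  conj(Y_{7,4})(Ω₁) = +0.004397+0.002828i ; Y_{7,4}(Ω₂) = +0.404921-0.017984i ; Δ = +0.001831+0.001066i
  [+5]  conj(Y_{7,5})(Ω₁) = -0.285900-0.247948i ; Y_{7,5}(Ω₂) = -0.011616-0.209156i ; Δ = -0.048539+0.062678i
  [+6]  conj(Y_{7,6})(Ω₁) = -0.268631-0.310339i ; Y_{7,6}(Ω₂) = -0.069982+0.004666i ; Δ = +0.020247+0.020465i
  [+7]  conj(Y_{7,7})(Ω₁) = -0.108770-0.169472i ; Y_{7,7}(Ω₂) = +0.001092+0.014034i ; Δ = +0.002260-0.001712i
Σ over m = -0.137339-0.000000i; ×(4π/15) → -0.115057-0.000000i. Real part: -0.115057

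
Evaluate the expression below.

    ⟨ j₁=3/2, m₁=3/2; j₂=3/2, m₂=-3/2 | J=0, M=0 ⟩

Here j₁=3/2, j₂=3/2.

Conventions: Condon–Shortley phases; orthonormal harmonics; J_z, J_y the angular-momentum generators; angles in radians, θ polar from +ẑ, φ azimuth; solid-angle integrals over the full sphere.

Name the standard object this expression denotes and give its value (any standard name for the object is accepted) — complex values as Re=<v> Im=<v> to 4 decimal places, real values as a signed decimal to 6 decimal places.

Clebsch–Gordan coefficient, +√(1/4) ≈ +0.500000

This is a Clebsch–Gordan (vector-coupling) coefficient.
j₁+j₂−J=3  J+j₁−j₂=0  J−j₁+j₂=0  j₁+j₂+J+1=4
(j₁±m₁, j₂±m₂, J±M) = (3,0,0,3,0,0)
P² = 9
sum k=0..0:
  [0] +1/6 = 1/6
S = 1/6
C² = P²·S² = 1/4 ; C = +0.500000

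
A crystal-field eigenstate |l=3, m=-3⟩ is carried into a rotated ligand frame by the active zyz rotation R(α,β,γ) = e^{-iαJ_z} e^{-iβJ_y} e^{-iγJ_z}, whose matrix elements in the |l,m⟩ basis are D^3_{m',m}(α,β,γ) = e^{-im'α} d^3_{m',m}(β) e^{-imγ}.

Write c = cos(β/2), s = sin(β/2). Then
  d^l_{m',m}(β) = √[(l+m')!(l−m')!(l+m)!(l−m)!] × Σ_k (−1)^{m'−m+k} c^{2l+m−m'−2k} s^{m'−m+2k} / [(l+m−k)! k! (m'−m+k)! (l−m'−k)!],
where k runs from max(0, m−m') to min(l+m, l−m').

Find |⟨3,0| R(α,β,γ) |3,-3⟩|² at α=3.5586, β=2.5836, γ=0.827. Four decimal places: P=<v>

P=0.0069

D^3_{0,-3}(3.5586,2.5836,0.8270) = e^{-i·0·3.5586}·d^3_{0,-3}(2.5836)·e^{-i·-3·0.8270}. Compute d first:
With c≡cos(β/2)=0.275391 and s≡sin(β/2)=0.961332, N=[6·6·1·720]^{1/2}=160.996894
k: max(0,(-3)−(0))=0 … min(3+(-3),3−(0))=0
  k=0: (−1)^3·160.9969/(36)·0.2754^3·0.9613^3 = -0.082982
d^3_{0,-3}(2.5836) = -0.082982
|D^3_{0,-3}|² = |d^3_{0,-3}(β)|² = (-0.082982)² = 0.006886 (the z-rotation phases have unit modulus)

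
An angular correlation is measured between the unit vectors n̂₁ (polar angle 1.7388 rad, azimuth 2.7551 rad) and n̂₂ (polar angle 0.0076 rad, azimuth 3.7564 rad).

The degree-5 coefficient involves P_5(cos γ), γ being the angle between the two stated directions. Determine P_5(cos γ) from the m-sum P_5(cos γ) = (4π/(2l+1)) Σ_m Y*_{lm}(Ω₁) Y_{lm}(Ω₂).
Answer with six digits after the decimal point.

Term-by-term m-sum for l=5 (normalisation 4π/11 = 1.142397):
  m=-5: (+0.152986+0.404395i) × (+0.000000+0.000000i) = +0.000000+0.000000i  (running Σ = +0.000000+0.000000i)
  m=-4: (-0.005756+0.231819i) × (-0.000000-0.000000i) = +0.000000-0.000000i  (running Σ = +0.000000-0.000000i)
  m=-3: (+0.099197-0.227413i) × (+0.000000+0.000001i) = +0.000000+0.000000i  (running Σ = +0.000000+0.000000i)
  m=-2: (+0.180647-0.176217i) × (+0.000065-0.000184i) = -0.000021-0.000045i  (running Σ = -0.000020-0.000045i)
  m=-1: (-0.182791+0.074389i) × (-0.015904+0.011230i) = +0.002072-0.003236i  (running Σ = +0.002051-0.003281i)
  m=0: (-0.256024-0.000000i) × (+0.935197+0.000000i) = -0.239433-0.000000i  (running Σ = -0.237382-0.003281i)
  m=1: (+0.182791+0.074389i) × (+0.015904+0.011230i) = +0.002072+0.003236i  (running Σ = -0.235310-0.000045i)
  m=2: (+0.180647+0.176217i) × (+0.000065+0.000184i) = -0.000021+0.000045i  (running Σ = -0.235331+0.000000i)
  m=3: (-0.099197-0.227413i) × (-0.000000+0.000001i) = +0.000000-0.000000i  (running Σ = -0.235331-0.000000i)
  m=4: (-0.005756-0.231819i) × (-0.000000+0.000000i) = +0.000000+0.000000i  (running Σ = -0.235331+0.000000i)
  m=5: (-0.152986+0.404395i) × (-0.000000+0.000000i) = +0.000000-0.000000i  (running Σ = -0.235331-0.000000i)
Total Σ_m = -0.235331-0.000000i. Multiply by 1.142397: -0.268841-0.000000i. P_5(cos γ) = -0.268841

-0.268841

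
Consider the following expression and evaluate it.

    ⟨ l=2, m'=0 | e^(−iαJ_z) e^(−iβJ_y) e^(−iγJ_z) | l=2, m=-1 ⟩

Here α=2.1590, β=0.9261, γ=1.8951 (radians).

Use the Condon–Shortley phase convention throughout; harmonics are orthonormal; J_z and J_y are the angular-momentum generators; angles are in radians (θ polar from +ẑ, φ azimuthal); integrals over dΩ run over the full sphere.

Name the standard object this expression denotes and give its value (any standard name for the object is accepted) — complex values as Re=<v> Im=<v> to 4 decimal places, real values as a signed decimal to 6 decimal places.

This is a Wigner D-matrix element — the rotation-matrix element ⟨l m'| R(α,β,γ) |l m⟩ in the angular-momentum basis.
First d^2_{0,-1}(β=0.9261), then the phase factors e^{-i(0)α} and e^{-i(-1)γ}:
Half-angle: c=0.894694, s=0.446679. N=√(2·2·1·6)=4.898979
k∈{0,1} keeps every argument non-negative
  k=0: (−1)^1·4.8990/(2)·0.8947^3·0.4467^1 = -0.783601
  k=1: (−1)^2·4.8990/(2)·0.8947^1·0.4467^3 = +0.195316
d^2_{0,-1}(0.9261) = -0.783601 +0.195316 = -0.588286
Attach z-rotation phases: D = e^{-i(0)(2.1590)}·(-0.588286)·e^{-i(-1)(1.8951)} = +0.187457-0.557620i

Wigner D-matrix element, Re=0.1875 Im=-0.5576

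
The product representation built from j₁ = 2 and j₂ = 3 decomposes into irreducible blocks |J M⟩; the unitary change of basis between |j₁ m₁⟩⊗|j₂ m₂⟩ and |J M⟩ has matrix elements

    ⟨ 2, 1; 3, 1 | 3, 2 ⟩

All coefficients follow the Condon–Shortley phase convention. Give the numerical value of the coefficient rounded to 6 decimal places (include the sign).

√[7·2!2!4!/9! · 3!1!4!2!5!1!] = √(64)
  +(−1)^0/∏(0,2,1,4,1,0)! = 1/48  (running 1/48)
  +(−1)^1/∏(1,1,0,3,2,1)! = -1/12  (running -1/16)
⟨..|..⟩ = √(64)·(-1/16) = -0.500000

−√(1/4) = -0.500000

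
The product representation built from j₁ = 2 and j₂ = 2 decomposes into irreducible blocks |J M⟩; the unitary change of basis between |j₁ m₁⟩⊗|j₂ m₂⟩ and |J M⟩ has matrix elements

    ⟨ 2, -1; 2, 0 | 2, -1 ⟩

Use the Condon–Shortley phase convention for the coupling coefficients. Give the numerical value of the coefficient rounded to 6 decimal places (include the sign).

√[5·2!2!2!/7! · 1!3!2!2!1!3!] = √(8/7)
  +(−1)^1/∏(1,1,2,1,0,1)! = -1/2  (running -1/2)
  +(−1)^2/∏(2,0,1,0,1,2)! = 1/4  (running -1/4)
⟨..|..⟩ = √(8/7)·(-1/4) = -0.267261

-0.267261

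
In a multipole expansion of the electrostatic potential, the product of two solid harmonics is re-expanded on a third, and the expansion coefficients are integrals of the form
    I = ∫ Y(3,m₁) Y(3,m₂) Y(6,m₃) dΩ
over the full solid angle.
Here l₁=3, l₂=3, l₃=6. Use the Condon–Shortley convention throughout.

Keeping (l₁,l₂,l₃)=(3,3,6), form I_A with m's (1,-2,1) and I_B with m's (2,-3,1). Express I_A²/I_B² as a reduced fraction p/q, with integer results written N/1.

15/1

Same 3,3,6: normalisation and zero-m 3j drop out of the ratio.
A: Δ: 0! 6! 6! / 13! → 1/12012; sum: t=0:+1/5760 = 1/5760; 3j²(3 3 6; 1 -2 1) = Δ·Π!·Σ² = 5/572  (sign -1)
B: Δ: 0! 6! 6! / 13! → 1/12012; sum: t=0:+1/86400 = 1/86400; 3j²(3 3 6; 2 -3 1) = Δ·Π!·Σ² = 1/1716  (sign -1)
I_A²/I_B² = (5/572)/(1/1716) = 15/1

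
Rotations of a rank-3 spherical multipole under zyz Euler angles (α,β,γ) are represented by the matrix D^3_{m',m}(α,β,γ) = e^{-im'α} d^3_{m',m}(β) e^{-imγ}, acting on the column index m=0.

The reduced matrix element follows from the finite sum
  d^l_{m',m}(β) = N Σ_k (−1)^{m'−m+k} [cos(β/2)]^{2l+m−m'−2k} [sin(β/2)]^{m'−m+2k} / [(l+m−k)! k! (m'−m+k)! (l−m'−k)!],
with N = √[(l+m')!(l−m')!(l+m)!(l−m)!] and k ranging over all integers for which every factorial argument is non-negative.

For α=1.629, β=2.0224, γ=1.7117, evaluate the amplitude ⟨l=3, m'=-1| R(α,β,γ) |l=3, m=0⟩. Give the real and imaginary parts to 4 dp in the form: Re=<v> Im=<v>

Re=0.0011 Im=-0.0186

Split into d^3_{-1,0}(β=2.0224) × two z-phases.
c=cos(2.022400/2)=0.530844, s=sin(2.022400/2)=0.847469; N=√[2·24·6·6]=41.569219
k∈{1,2,3} keeps every argument non-negative
  k=1: (−1)^0·41.5692/(12)·0.5308^5·0.8475^1 = +0.123751
  k=2: (−1)^1·41.5692/(4)·0.5308^3·0.8475^3 = -0.946205
  k=3: (−1)^2·41.5692/(12)·0.5308^1·0.8475^5 = +0.803855
d^3_{-1,0}(2.0224) = +0.123751 -0.946205 +0.803855 = -0.018598
D = (-0.058171+0.998307i)·(-0.018598)·(+1.000000+0.000000i) = +0.001082-0.018567i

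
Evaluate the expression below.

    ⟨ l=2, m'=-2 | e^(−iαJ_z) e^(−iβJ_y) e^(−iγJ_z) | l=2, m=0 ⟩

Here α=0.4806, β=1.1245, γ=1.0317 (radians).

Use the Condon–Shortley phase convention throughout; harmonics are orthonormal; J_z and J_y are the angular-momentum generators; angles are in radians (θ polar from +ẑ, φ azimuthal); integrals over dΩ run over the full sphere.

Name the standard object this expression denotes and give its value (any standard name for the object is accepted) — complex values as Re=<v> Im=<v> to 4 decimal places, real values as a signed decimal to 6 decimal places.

Wigner D-matrix element, Re=0.2853 Im=0.4085

This is a Wigner D-matrix element — the rotation-matrix element ⟨l m'| R(α,β,γ) |l m⟩ in the angular-momentum basis.
D^2_{-2,0}(0.4806,1.1245,1.0317) = e^{-i·-2·0.4806}·d^2_{-2,0}(1.1245)·e^{-i·0·1.0317}. Compute d first:
c=cos(1.124500/2)=0.846058, s=sin(1.124500/2)=0.533091; N=√[1·24·2·2]=9.797959
The bounds max(0,m−m')=2 and min(l+m,l−m')=2 give 1 term
  k=2: (−1)^0·9.7980/(4)·0.8461^2·0.5331^2 = +0.498286
d^2_{-2,0}(1.1245) = +0.498286
Phases: e^{-i·(-2)·0.4806}=+0.572537+0.819879i, e^{-i·(0)·1.0317}=+1.000000+0.000000i ⇒ D=+0.285287+0.408534i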